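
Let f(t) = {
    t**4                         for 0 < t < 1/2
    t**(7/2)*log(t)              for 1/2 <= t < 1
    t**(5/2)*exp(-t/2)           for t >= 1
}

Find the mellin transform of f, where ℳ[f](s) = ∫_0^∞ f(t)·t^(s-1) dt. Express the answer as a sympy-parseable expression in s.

2**(-s - 9/2)*(2**(s + 13/2)*(-s - 4) + 2**(2*s + 7)*(s + 4)*(8*s + (2*s + 5)**2 + 24)*uppergamma(s + 5/2, 1/2) + 8*s + 4*(s + 4)*(2*s + 5)*log(2) + 8*(s + 4)*log(2) + sqrt(2)*(8*s + (2*s + 5)**2 + 24) + 32)/((s + 4)*(8*s + (2*s + 5)**2 + 24))
  Re(s) > -4

reversing the shared t-power: t**(7/2) on [0, 1/2); t**3*log(t) on [1/2, 1); t**2*exp(-t/2) on [1, ∞)
the shared t-power comes off first: t**(5/2) on [0, 1/2); t**2*log(t) on [1/2, 1); t*exp(-t/2) on [1, ∞)
invert the shared t-power to get t**(3/2) on [0, 1/2); t*log(t) on [1/2, 1); exp(-t/2) on [1, ∞)
cuts at 1/2, 1: linearity sums the 3 kernel integrals
[0, 1/2) adds the kernel integral of t**4
segment [1/2, 1) carries t**(7/2)*log(t); integrate it
on [1, ∞): add ∫ t**(5/2)*exp(-t/2)·t^(s-1) dt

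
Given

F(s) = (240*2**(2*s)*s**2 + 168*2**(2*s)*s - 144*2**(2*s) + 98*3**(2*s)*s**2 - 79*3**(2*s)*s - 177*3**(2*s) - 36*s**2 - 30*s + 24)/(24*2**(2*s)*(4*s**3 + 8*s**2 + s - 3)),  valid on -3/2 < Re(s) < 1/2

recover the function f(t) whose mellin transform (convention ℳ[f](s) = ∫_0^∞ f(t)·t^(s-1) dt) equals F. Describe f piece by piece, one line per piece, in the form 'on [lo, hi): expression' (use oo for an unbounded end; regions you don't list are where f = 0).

strip the power substitution: t**3 on [0, 1/2); t**2*(2*t + 1) on [1/2, 1); t**3/2 on [1, 3/2); …
back out the shared t-power: t on [0, 1/2); 2*t + 1 on [1/2, 1); t/2 on [1, 3/2); …
along the cuts 1/4, 1, 9/4, ℳ[f](s) splits into 4 integrals
segment 0 to 1/4 holds t**(3/2); add its integral
for t in [1/4, 1): the term is ∫ t*(2*sqrt(t) + 1)·t^(s-1)
∫ over [1, 9/4) of t**(3/2)/2·t^(s-1) joins the sum
segment 9/4 to ∞ holds 1/sqrt(t); add its integral

on [0, 1/4): t**(3/2)
on [1/4, 1): t*(2*sqrt(t) + 1)
on [1, 9/4): t**(3/2)/2
on [9/4, oo): 1/sqrt(t)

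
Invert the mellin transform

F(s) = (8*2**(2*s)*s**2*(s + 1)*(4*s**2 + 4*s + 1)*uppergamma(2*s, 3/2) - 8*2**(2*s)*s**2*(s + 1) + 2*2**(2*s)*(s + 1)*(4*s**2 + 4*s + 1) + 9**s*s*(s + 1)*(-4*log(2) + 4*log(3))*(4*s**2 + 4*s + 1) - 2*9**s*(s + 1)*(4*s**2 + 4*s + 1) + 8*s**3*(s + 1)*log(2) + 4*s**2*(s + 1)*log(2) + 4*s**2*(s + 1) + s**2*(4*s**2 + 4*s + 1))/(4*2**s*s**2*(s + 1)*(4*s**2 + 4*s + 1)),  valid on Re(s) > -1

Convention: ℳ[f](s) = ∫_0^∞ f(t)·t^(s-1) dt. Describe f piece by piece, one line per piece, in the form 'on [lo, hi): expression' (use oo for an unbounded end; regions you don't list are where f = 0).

strip the common scale on t: t/4 on [0, 1); sqrt(t)*log(sqrt(t)/2)/2 on [1, 4); log(sqrt(t)/2) on [4, 9); …
back out the power substitution: t**2/4 on [0, 1); t*log(t/2)/2 on [1, 2); log(t/2) on [2, 3); …
reversing the common scale on t: t**2 on [0, 1/2); t*log(t) on [1/2, 1); log(t) on [1, 3/2); …
f breaks at 1/2, 2, 9/2 into 4 integrals to sum
for t in [0, 1/2): the term is ∫ t/2·t^(s-1)
between 1/2 and 2 the integrand is sqrt(2)*sqrt(t)*log(sqrt(2)*sqrt(t)/2)/2·t^(s-1)
[2, 9/2) adds the kernel integral of log(sqrt(2)*sqrt(t)/2)
[9/2, ∞) adds the kernel integral of exp(-sqrt(2)*sqrt(t)/2)

on [0, 1/2): t/2
on [1/2, 2): sqrt(2)*sqrt(t)*log(sqrt(2)*sqrt(t)/2)/2
on [2, 9/2): log(sqrt(2)*sqrt(t)/2)
on [9/2, oo): exp(-sqrt(2)*sqrt(t)/2)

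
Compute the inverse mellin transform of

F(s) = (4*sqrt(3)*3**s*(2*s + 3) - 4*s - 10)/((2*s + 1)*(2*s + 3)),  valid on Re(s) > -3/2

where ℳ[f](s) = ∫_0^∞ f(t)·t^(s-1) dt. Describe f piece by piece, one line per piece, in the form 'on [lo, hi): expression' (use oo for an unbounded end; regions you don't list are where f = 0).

on [0, 1): t**(3/2)
on [1, 3): 2*sqrt(t)

f breaks at 1 into 2 integrals to sum
the [0, 1) slice contributes ∫ t**(3/2)·t^(s-1) dt
on [1, 3) integrate f = 2*sqrt(t) against the kernel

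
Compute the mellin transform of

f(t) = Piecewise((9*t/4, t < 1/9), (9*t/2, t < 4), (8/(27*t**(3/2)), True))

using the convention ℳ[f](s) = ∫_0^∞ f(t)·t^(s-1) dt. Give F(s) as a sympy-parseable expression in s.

remove the power substitution first: 9*t**2/4 on [0, 1/3); 9*t**2/2 on [1/3, 2); 8/(27*t**3) on [2, ∞)
peel off the common scale on t: t**2 on [0, 1/2); 2*t**2 on [1/2, 3); t**(-3) on [3, ∞)
the shared t-power comes off first: t on [0, 1/2); 2*t on [1/2, 3); t**(-4) on [3, ∞)
the 3 pieces separated at 1/9, 4 each add one integral
[0, 1/9) adds the kernel integral of 9*t/4
over [1/9, 4), the kernel integral of 9*t/2 enters the sum
the [4, ∞) slice contributes ∫ 8/(27*t**(3/2))·t^(s-1) dt

(3880*6**(2*s)*s - 5840*6**(2*s) - 54*s + 81)/(108*3**(2*s)*(2*s**2 - s - 3))
  -1 < Re(s) < 3/2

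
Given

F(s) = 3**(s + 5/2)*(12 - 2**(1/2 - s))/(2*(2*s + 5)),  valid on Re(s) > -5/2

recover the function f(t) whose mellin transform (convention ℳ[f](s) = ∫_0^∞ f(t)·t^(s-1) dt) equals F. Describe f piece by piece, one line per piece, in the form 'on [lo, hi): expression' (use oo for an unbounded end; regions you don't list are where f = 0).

on [0, 3/2): t**(5/2)
on [3/2, 3): 3*t**(5/2)

f breaks at 3/2 into 2 integrals to sum
on [0, 3/2): add ∫ t**(5/2)·t^(s-1) dt
between 3/2 and 3 the integrand is 3*t**(5/2)·t^(s-1)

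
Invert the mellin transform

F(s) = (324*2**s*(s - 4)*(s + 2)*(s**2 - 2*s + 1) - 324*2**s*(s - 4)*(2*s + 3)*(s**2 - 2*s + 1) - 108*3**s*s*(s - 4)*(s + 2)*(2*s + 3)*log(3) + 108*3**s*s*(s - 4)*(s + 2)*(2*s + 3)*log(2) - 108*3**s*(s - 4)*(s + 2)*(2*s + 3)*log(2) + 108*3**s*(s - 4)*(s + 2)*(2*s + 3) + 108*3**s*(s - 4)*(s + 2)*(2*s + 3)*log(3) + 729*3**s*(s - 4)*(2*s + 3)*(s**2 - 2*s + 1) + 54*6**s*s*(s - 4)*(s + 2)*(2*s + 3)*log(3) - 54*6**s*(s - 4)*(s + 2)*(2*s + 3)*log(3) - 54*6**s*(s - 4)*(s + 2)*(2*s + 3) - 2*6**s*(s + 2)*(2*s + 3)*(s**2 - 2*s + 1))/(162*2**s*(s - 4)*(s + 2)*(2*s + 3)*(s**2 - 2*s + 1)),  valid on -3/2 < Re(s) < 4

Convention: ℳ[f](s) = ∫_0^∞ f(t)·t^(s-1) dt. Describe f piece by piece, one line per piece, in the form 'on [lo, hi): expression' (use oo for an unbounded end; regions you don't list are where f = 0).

on [0, 1): t**(3/2)
on [1, 3/2): 2*t**2
on [3/2, 3): log(t)/t
on [3, oo): t**(-4)

treat the 4 regions marked off by 1, 3/2, 3 separately and sum
piece [0, 1): integrate t**(3/2) against the kernel
segment [1, 3/2) carries 2*t**2; integrate it
segment 3/2 to 3 holds log(t)/t; add its integral
∫ over [3, ∞) of t**(-4)·t^(s-1) joins the sum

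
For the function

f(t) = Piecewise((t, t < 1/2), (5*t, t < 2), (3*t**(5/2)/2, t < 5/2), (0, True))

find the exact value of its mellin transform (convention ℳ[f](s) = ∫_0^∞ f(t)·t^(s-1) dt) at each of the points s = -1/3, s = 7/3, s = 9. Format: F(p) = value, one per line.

F(-1/3) = -3*2**(1/3) - 36*2**(1/6)/13 + 225*2**(5/6)*5**(1/6)/104 + 15*2**(2/3)/2
F(7/3) = -144*2**(5/6)/29 - 3*2**(2/3)/40 + 12*2**(1/3) + 5625*2**(1/6)*5**(5/6)/928
F(9) = -6144*sqrt(2)/23 + 1310719/2560 + 146484375*sqrt(10)/94208

decompose at 1/2, 2; ℳ[f](s) sums the 3 pieces' integrals
between 0 and 1/2 the integrand is t·t^(s-1)
the [1/2, 2) slice contributes ∫ 5*t·t^(s-1) dt
[2, 5/2) adds the kernel integral of 3*t**(5/2)/2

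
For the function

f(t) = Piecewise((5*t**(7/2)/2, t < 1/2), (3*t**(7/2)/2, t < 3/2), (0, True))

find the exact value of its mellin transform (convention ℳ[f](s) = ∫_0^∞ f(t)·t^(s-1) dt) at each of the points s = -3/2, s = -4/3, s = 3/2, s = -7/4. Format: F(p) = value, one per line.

F(-3/2) = 29/16
F(-4/3) = 3*2**(5/6)*(2 + 27*3**(1/6))/104
F(3/2) = 731/320
F(-7/4) = 2**(1/4)*(2 + 9*3**(3/4))/14

integrate the 2 segments split at 1/2, then add the results
for t in [0, 1/2): the term is ∫ 5*t**(7/2)/2·t^(s-1)
segment [1/2, 3/2) carries 3*t**(7/2)/2; integrate it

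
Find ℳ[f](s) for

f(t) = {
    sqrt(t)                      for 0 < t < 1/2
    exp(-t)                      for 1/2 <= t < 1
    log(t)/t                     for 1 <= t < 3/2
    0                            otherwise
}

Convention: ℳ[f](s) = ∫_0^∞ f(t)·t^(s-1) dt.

f breaks at 1/2, 1 into 3 integrals to sum
over [0, 1/2), the kernel integral of sqrt(t) enters the sum
[1/2, 1) adds the kernel integral of exp(-t)
between 1 and 3/2 the integrand is log(t)/t·t^(s-1)

(3*2**s*(2*s + 1)*(s**2 - 2*s + 1)*uppergamma(s, 1/2) - 3*2**s*(2*s + 1)*(s**2 - 2*s + 1)*uppergamma(s, 1) + 3*2**s*(2*s + 1) + 3**s*s*(2*s + 1)*(-2*log(2) + 2*log(3)) - 2*3**s*(2*s + 1) + 3**s*(2*s + 1)*(-2*log(3) + 2*log(2)) + 3*sqrt(2)*(s**2 - 2*s + 1))/(3*2**s*(2*s + 1)*(s**2 - 2*s + 1))
  Re(s) > -1/2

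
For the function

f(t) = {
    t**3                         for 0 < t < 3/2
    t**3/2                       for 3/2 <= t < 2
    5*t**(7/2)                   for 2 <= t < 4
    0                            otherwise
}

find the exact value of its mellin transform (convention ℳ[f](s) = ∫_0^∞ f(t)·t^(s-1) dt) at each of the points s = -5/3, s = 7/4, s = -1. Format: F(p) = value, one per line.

F(-5/3) = -60*2**(5/6)/11 + 9*2**(2/3)*3**(1/3)/32 + 3*2**(1/3)/4 + 240*2**(2/3)/11
F(7/4) = -640*2**(1/4)/21 + 81*2**(1/4)*3**(3/4)/304 + 32*2**(3/4)/19 + 20480*sqrt(2)/21
F(-1) = 1049/16 - 8*sqrt(2)

cuts at 3/2, 2: linearity sums the 3 kernel integrals
over [0, 3/2), the kernel integral of t**3 enters the sum
∫ t**3/2·t^(s-1) over [3/2, 2)
∫ over [2, 4) of 5*t**(7/2)·t^(s-1) joins the sum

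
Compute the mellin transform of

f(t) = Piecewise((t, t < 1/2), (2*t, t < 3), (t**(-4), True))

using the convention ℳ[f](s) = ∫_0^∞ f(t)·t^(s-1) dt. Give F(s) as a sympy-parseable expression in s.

split f at 1/2, 3: ℳ[f](s) collects 3 kernel integrals
between 0 and 1/2 the integrand is t·t^(s-1)
between 1/2 and 3 the integrand is 2*t·t^(s-1)
on [3, ∞) integrate f = t**(-4) against the kernel

(970*6**s*s - 3890*6**s - 81*s + 324)/(162*2**s*(s**2 - 3*s - 4))
  -1 < Re(s) < 4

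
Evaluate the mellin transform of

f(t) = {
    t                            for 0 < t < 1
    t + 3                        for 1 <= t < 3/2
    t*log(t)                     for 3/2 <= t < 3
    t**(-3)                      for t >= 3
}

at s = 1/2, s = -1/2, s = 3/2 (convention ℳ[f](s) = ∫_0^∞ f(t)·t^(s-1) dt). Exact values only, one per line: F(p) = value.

decompose at 1, 3/2, 3; ℳ[f](s) sums the 4 pieces' integrals
piece [0, 1): integrate t against the kernel
piece [1, 3/2): integrate (t + 3) against the kernel
segment 3/2 to 3 holds t*log(t); add its integral
piece [3, ∞): integrate t**(-3) against the kernel

F(1/2) = -6 - 178*sqrt(3)/135 + log(2**(sqrt(6)/2)*3**(-sqrt(6)/2 + 2*sqrt(3))) + 23*sqrt(6)/6
F(-1/2) = -2266*sqrt(3)/567 + sqrt(6) + log(2**(sqrt(6))*3**(-sqrt(6) + 2*sqrt(3))) + 6
F(3/2) = -922*sqrt(3)/675 - 2 + 213*sqrt(6)/100 + log(2**(9*sqrt(6)/20)*3**(-9*sqrt(6)/20 + 18*sqrt(3)/5))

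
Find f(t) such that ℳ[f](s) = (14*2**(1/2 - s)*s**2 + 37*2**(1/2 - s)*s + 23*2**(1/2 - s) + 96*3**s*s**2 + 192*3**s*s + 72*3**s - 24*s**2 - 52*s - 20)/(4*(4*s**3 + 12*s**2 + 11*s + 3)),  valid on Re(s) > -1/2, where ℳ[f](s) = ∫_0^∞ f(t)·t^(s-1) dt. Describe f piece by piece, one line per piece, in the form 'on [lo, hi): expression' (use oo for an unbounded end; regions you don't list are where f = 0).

along the cuts 1/2, 1, ℳ[f](s) splits into 3 integrals
[0, 1/2) adds the kernel integral of 2*sqrt(t)
piece [1/2, 1): integrate t**(3/2)/2 against the kernel
for t in [1, 3): the term is ∫ 2*t·t^(s-1)

on [0, 1/2): 2*sqrt(t)
on [1/2, 1): t**(3/2)/2
on [1, 3): 2*t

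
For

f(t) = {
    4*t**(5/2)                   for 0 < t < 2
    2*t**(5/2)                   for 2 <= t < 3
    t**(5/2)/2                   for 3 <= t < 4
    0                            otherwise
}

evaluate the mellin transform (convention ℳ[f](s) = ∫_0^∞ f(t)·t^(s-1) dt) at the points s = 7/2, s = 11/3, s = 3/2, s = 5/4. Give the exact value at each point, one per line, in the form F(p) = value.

breakpoints 2, 3: one integral from each of the 3 segments
on [0, 2): add ∫ 4*t**(5/2)·t^(s-1) dt
the [2, 3) slice contributes ∫ 2*t**(5/2)·t^(s-1) dt
∫ t**(5/2)/2·t^(s-1) over [3, 4)

F(7/2) = 6539/12
F(11/3) = 768*2**(1/6)/37 + 6561*3**(1/6)/37 + 12288*2**(1/3)/37
F(3/2) = 563/8
F(5/4) = 64*2**(3/4)/15 + 256*sqrt(2)/15 + 54*3**(3/4)/5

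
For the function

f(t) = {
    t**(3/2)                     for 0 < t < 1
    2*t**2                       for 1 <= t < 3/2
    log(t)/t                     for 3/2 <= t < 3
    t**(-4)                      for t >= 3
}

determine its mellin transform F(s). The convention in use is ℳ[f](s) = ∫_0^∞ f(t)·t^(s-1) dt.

(324*2**s*(s - 4)*(s + 2)*(s**2 - 2*s + 1) - 324*2**s*(s - 4)*(2*s + 3)*(s**2 - 2*s + 1) - 108*3**s*s*(s - 4)*(s + 2)*(2*s + 3)*log(3) + 108*3**s*s*(s - 4)*(s + 2)*(2*s + 3)*log(2) - 108*3**s*(s - 4)*(s + 2)*(2*s + 3)*log(2) + 108*3**s*(s - 4)*(s + 2)*(2*s + 3) + 108*3**s*(s - 4)*(s + 2)*(2*s + 3)*log(3) + 729*3**s*(s - 4)*(2*s + 3)*(s**2 - 2*s + 1) + 54*6**s*s*(s - 4)*(s + 2)*(2*s + 3)*log(3) - 54*6**s*(s - 4)*(s + 2)*(2*s + 3)*log(3) - 54*6**s*(s - 4)*(s + 2)*(2*s + 3) - 2*6**s*(s + 2)*(2*s + 3)*(s**2 - 2*s + 1))/(162*2**s*(s - 4)*(s + 2)*(2*s + 3)*(s**2 - 2*s + 1))
  -3/2 < Re(s) < 4

summing 4 kernel integrals split by 1, 3/2, 3 yields ℳ[f](s)
over [0, 1), the kernel integral of t**(3/2) enters the sum
the [1, 3/2) slice contributes ∫ 2*t**2·t^(s-1) dt
for t in [3/2, 3): the term is ∫ log(t)/t·t^(s-1)
between 3 and ∞ the integrand is t**(-4)·t^(s-1)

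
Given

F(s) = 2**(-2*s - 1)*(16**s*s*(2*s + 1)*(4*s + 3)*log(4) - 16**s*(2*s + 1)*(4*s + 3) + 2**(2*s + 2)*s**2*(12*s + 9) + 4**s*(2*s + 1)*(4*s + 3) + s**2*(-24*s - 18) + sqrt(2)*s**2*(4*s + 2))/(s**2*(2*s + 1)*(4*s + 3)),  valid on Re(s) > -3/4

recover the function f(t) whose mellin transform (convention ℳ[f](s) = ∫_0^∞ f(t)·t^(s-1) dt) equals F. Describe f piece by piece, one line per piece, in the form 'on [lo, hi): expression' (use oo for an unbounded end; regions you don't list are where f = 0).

on [0, 1/4): t**(3/4)
on [1/4, 1): 3*sqrt(t)
on [1, 4): log(sqrt(t))

undo the power substitution: t**(3/2) on [0, 1/2); 3*t on [1/2, 1); log(t) on [1, 2)
the 3 pieces separated at 1/4, 1 each add one integral
between 0 and 1/4 the integrand is t**(3/4)·t^(s-1)
the [1/4, 1) slice contributes ∫ 3*sqrt(t)·t^(s-1) dt
segment [1, 4) carries log(sqrt(t)); integrate it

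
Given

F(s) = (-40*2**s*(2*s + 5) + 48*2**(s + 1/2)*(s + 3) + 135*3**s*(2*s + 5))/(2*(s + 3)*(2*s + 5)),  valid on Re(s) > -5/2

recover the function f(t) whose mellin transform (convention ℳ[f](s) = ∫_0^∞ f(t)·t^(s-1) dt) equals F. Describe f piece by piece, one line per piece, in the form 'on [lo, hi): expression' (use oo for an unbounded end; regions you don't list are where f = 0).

on [0, 2): 3*t**(5/2)
on [2, 3): 5*t**3/2

treat the 2 regions marked off by 2 separately and sum
over [0, 2), the kernel integral of 3*t**(5/2) enters the sum
the [2, 3) slice contributes ∫ 5*t**3/2·t^(s-1) dt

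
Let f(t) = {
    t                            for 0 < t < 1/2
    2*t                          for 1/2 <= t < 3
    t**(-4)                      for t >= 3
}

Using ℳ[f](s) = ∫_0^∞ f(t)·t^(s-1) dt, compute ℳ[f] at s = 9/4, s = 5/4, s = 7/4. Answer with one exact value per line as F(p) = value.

F(9/4) = 2**(3/4)*(-63 + 27320*6**(1/4))/3276
F(5/4) = 2**(3/4)*(-33 + 2380*6**(1/4))/594
F(7/4) = 2**(1/4)*(-243 + 17540*6**(3/4))/5346

summing 3 kernel integrals split by 1/2, 3 yields ℳ[f](s)
between 0 and 1/2 the integrand is t·t^(s-1)
the [1/2, 3) slice contributes ∫ 2*t·t^(s-1) dt
piece [3, ∞): integrate t**(-4) against the kernel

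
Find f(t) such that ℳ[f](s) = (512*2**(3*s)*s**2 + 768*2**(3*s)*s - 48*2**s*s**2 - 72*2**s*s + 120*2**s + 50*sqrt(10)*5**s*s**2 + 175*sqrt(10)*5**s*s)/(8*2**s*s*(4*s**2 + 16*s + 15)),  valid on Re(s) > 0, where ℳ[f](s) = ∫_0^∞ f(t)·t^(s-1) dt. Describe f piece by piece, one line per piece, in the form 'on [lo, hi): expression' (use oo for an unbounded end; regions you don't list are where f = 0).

integrate the 3 segments split at 1, 5/2, then add the results
segment 0 to 1 holds 1; add its integral
piece [1, 5/2): integrate 5*t**(3/2)/2 against the kernel
∫ over [5/2, 4) of t**(5/2)/2·t^(s-1) joins the sum

on [0, 1): 1
on [1, 5/2): 5*t**(3/2)/2
on [5/2, 4): t**(5/2)/2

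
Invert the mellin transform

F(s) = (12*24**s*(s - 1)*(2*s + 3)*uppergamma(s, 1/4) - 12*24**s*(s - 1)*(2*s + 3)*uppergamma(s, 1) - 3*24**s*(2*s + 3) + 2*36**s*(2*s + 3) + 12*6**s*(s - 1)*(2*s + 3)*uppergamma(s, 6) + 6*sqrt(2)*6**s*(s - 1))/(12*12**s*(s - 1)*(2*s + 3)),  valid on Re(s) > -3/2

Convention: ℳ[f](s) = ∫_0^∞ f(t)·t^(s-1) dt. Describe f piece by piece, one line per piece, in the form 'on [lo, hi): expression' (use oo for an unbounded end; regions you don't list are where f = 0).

slice at 1/2, 2, 3, transform all 4 pieces, and sum them
∫ t**(3/2)·t^(s-1) over [0, 1/2)
for t in [1/2, 2): the term is ∫ exp(-t/2)·t^(s-1)
∫ 1/(2*t)·t^(s-1) over [2, 3)
segment [3, ∞) carries exp(-2*t); integrate it

on [0, 1/2): t**(3/2)
on [1/2, 2): exp(-t/2)
on [2, 3): 1/(2*t)
on [3, oo): exp(-2*t)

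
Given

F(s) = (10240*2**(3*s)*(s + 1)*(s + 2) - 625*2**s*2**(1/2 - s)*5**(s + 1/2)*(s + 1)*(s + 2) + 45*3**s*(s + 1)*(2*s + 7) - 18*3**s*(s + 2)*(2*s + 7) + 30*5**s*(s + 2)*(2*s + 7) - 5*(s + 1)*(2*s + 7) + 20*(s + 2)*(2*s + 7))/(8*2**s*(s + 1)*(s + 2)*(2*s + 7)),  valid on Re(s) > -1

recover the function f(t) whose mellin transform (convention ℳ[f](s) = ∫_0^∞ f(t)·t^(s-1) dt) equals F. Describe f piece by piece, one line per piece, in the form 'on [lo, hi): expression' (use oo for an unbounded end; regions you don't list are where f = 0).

treat the 4 regions marked off by 1/2, 3/2, 5/2 separately and sum
segment 0 to 1/2 holds 5*t; add its integral
the [1/2, 3/2) slice contributes ∫ 5*t**2/2·t^(s-1) dt
between 3/2 and 5/2 the integrand is 3*t/2·t^(s-1)
on [5/2, 4) integrate f = 5*t**(7/2) against the kernel

on [0, 1/2): 5*t
on [1/2, 3/2): 5*t**2/2
on [3/2, 5/2): 3*t/2
on [5/2, 4): 5*t**(7/2)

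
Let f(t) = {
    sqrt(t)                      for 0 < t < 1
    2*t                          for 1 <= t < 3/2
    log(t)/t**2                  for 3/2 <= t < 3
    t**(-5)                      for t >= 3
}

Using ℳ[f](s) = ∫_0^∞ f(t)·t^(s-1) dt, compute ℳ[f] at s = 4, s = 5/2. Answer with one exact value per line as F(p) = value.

the shared t-power comes off first: t**(3/2) on [0, 1); 2*t**2 on [1, 3/2); log(t)/t on [3/2, 3); …
cuts at 1, 3/2, 3: linearity sums the 4 kernel integrals
for t in [0, 1): the term is ∫ sqrt(t)·t^(s-1)
segment 1 to 3/2 holds 2*t; add its integral
piece [3/2, 3): integrate log(t)/t**2 against the kernel
piece [3, ∞): integrate t**(-5) against the kernel

F(4) = 9*log(2)/8 + 271/180 + 27*log(3)/8
F(5/2) = -538*sqrt(3)/135 - 5/21 + log(2**(sqrt(6))*3**(-sqrt(6) + 2*sqrt(3))) + 83*sqrt(6)/28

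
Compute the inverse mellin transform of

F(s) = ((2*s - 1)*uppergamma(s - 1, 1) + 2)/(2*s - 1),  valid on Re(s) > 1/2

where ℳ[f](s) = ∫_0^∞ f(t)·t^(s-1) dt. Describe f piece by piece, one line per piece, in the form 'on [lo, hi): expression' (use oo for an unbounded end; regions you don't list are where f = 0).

on [0, 1): 1/sqrt(t)
on [1, oo): exp(-t)/t

strip the shared t-power: sqrt(t) on [0, 1); exp(-t) on [1, ∞)
breakpoints 1: one integral from each of the 2 segments
between 0 and 1 the integrand is 1/sqrt(t)·t^(s-1)
[1, ∞) adds the kernel integral of exp(-t)/t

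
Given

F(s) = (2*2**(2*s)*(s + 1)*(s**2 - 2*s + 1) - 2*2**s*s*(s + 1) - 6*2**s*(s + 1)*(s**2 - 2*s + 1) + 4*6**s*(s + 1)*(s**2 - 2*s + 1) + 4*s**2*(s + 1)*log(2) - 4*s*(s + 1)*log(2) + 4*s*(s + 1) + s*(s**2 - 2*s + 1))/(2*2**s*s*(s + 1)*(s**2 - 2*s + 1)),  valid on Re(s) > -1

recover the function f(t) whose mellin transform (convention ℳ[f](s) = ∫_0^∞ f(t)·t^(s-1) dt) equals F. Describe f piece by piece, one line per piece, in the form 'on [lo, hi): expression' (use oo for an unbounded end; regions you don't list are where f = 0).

f breaks at 1/2, 1, 2 into 4 integrals to sum
∫ over [0, 1/2) of t·t^(s-1) joins the sum
the [1/2, 1) slice contributes ∫ log(t)/t·t^(s-1) dt
for t in [1, 2): the term is ∫ 3·t^(s-1)
piece [2, 3): integrate 2 against the kernel

on [0, 1/2): t
on [1/2, 1): log(t)/t
on [1, 2): 3
on [2, 3): 2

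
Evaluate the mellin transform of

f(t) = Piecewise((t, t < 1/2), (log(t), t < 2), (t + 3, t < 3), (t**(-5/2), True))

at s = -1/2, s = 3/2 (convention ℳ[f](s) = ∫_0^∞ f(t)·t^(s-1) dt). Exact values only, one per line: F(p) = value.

F(-1/2) = sqrt(2)*(-486*log(2) + sqrt(2) + 648)/162
F(3/2) = sqrt(2)*(-1139 + 30*sqrt(2) + 270*log(2) + 864*sqrt(6))/180

f breaks at 1/2, 2, 3 into 4 integrals to sum
between 0 and 1/2 the integrand is t·t^(s-1)
over [1/2, 2), the kernel integral of log(t) enters the sum
over [2, 3), the kernel integral of (t + 3) enters the sum
the [3, ∞) slice contributes ∫ t**(-5/2)·t^(s-1) dt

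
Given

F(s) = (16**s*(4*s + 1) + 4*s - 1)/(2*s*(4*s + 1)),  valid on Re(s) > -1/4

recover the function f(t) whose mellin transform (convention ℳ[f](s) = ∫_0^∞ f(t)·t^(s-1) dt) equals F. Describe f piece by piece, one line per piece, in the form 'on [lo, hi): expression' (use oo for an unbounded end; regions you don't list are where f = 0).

the power substitution comes off first: sqrt(t) on [0, 1); 1/2 on [1, 4)
invert the power substitution to get t on [0, 1); 1/2 on [1, 2)
breakpoints 1: one integral from each of the 2 segments
∫ over [0, 1) of t**(1/4)·t^(s-1) joins the sum
for t in [1, 16): the term is ∫ 1/2·t^(s-1)

on [0, 1): t**(1/4)
on [1, 16): 1/2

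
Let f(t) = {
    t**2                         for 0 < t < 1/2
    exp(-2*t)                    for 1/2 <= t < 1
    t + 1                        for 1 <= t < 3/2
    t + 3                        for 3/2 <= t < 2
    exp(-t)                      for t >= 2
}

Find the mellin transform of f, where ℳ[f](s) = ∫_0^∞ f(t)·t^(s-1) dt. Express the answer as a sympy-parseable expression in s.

f breaks at 1/2, 1, 3/2, 2 into 5 integrals to sum
on [0, 1/2): add ∫ t**2·t^(s-1) dt
the [1/2, 1) slice contributes ∫ exp(-2*t)·t^(s-1) dt
∫ over [1, 3/2) of (t + 1)·t^(s-1) joins the sum
∫ over [3/2, 2) of (t + 3)·t^(s-1) joins the sum
on [2, ∞): add ∫ exp(-t)·t^(s-1) dt

(20*2**(2*s)*s*(s + 2) + 12*2**(2*s)*(s + 2) + 4*2**s*s*(s + 1)*(s + 2)*uppergamma(s, 2) - 8*2**s*s*(s + 2) - 4*2**s*(s + 2) - 8*3**s*s*(s + 2) - 8*3**s*(s + 2) + 4*s*(s + 1)*(s + 2)*uppergamma(s, 1) - 4*s*(s + 1)*(s + 2)*uppergamma(s, 2) + s*(s + 1))/(4*2**s*s*(s + 1)*(s + 2))
  Re(s) > -2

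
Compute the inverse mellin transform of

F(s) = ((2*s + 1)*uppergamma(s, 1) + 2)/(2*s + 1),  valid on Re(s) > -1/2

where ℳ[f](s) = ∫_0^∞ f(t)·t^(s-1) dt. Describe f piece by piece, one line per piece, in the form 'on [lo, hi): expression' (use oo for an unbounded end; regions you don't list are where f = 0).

the 2 pieces separated at 1 each add one integral
piece [0, 1): integrate sqrt(t) against the kernel
for t in [1, ∞): the term is ∫ exp(-t)·t^(s-1)

on [0, 1): sqrt(t)
on [1, oo): exp(-t)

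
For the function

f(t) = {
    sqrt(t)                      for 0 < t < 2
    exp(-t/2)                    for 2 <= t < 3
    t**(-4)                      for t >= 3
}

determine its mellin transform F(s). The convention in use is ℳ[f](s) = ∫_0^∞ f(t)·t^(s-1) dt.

slice at 2, 3, transform all 3 pieces, and sum them
segment [0, 2) carries sqrt(t); integrate it
segment [2, 3) carries exp(-t/2); integrate it
∫ t**(-4)·t^(s-1) over [3, ∞)

(2**s*(s - 4)*(2*s + 1)*uppergamma(s, 1) - 2**s*(s - 4)*(2*s + 1)*uppergamma(s, 3/2) + 2*2**(s + 1/2)*(s - 4) - 3**s*(2*s + 1)/81)/((s - 4)*(2*s + 1))
  -1/2 < Re(s) < 4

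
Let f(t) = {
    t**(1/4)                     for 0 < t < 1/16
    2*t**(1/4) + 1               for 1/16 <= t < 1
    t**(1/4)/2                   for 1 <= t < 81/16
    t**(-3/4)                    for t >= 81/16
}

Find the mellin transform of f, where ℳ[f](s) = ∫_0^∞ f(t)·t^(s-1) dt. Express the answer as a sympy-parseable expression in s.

(16**s*(4*s - 3) + 10*2**(4*s)*s*(4*s - 3) + 3*3**(4*s)*s*(4*s - 3) - 32*81**s*s*(4*s + 1)/27 - 6*s*(4*s - 3) - 4*s + 3)/(16**s*s*(4*s - 3)*(4*s + 1))
  -1/4 < Re(s) < 3/4

the power substitution comes off first: sqrt(t) on [0, 1/4); 2*sqrt(t) + 1 on [1/4, 1); sqrt(t)/2 on [1, 9/4); …
the power substitution comes off first: t on [0, 1/2); 2*t + 1 on [1/2, 1); t/2 on [1, 3/2); …
linearity at 1/16, 1, 81/16 turns ℳ[f](s) into 4 summed integrals
between 0 and 1/16 the integrand is t**(1/4)·t^(s-1)
∫ (2*t**(1/4) + 1)·t^(s-1) over [1/16, 1)
piece [1, 81/16): integrate t**(1/4)/2 against the kernel
over [81/16, ∞), the kernel integral of t**(-3/4) enters the sum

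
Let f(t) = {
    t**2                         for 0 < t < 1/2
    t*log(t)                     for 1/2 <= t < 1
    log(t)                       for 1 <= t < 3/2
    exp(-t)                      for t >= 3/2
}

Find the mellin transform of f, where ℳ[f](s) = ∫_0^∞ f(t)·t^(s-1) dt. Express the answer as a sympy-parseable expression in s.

(4*2**s*s**2*(s + 2)*(s**2 + 2*s + 1)*uppergamma(s, 3/2) - 4*2**s*s**2*(s + 2) + 4*2**s*(s + 2)*(s**2 + 2*s + 1) + 3**s*s*(s + 2)*(-4*log(2) + 4*log(3))*(s**2 + 2*s + 1) - 4*3**s*(s + 2)*(s**2 + 2*s + 1) + s**3*(s + 2)*log(4) + s**2*(s + 2)*log(4) + 2*s**2*(s + 2) + s**2*(s**2 + 2*s + 1))/(4*2**s*s**2*(s + 2)*(s**2 + 2*s + 1))
  Re(s) > -2

treat the 4 regions marked off by 1/2, 1, 3/2 separately and sum
for t in [0, 1/2): the term is ∫ t**2·t^(s-1)
over [1/2, 1), the kernel integral of t*log(t) enters the sum
segment [1, 3/2) carries log(t); integrate it
on [3/2, ∞) integrate f = exp(-t) against the kernel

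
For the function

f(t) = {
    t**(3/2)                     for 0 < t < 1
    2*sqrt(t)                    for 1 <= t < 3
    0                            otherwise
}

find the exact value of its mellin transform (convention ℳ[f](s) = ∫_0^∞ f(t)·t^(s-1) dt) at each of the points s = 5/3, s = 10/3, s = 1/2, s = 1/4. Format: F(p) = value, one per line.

slice at 1, transform all 2 pieces, and sum them
[0, 1) adds the kernel integral of t**(3/2)
between 1 and 3 the integrand is 2*sqrt(t)·t^(s-1)

F(5/3) = -150/247 + 108*3**(1/6)/13
F(10/3) = -210/667 + 324*3**(5/6)/23
F(1/2) = 9/2
F(1/4) = -44/21 + 8*3**(3/4)/3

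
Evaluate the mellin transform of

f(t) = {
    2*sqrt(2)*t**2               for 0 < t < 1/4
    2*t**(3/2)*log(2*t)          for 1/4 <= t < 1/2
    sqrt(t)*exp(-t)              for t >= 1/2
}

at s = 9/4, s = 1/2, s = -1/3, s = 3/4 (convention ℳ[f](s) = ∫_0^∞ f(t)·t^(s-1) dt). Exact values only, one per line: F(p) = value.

strip the shared t-power: 2*sqrt(2)*t**(3/2) on [0, 1/4); 2*t*log(2*t) on [1/4, 1/2); exp(-t) on [1/2, ∞)
peel off the common scale on t: t**(3/2) on [0, 1/2); t*log(t) on [1/2, 1); exp(-t/2) on [1, ∞)
summing 3 kernel integrals split by 1/4, 1/2 yields ℳ[f](s)
over [0, 1/4), the kernel integral of 2*sqrt(2)*t**2 enters the sum
on [1/4, 1/2) integrate f = 2*t**(3/2)*log(2*t) against the kernel
piece [1/2, ∞): integrate sqrt(t)*exp(-t) against the kernel

F(9/4) = -2*2**(1/4)/225 + sqrt(2)/1800 + 1/544 + sqrt(2)*log(2)/480 + uppergamma(11/4, 1/2)
F(1/2) = -3/32 + sqrt(2)/40 + log(2)/16 + exp(-1/2)
F(-1/3) = 2**(2/3)*(-720*2**(1/6) + 147*sqrt(2) + 420*log(2) + 360 + 980*2**(1/3)*uppergamma(1/6, 1/2))/1960
F(3/4) = -4*2**(3/4)/81 + sqrt(2)/81 + 1/44 + sqrt(2)*log(2)/36 + uppergamma(5/4, 1/2)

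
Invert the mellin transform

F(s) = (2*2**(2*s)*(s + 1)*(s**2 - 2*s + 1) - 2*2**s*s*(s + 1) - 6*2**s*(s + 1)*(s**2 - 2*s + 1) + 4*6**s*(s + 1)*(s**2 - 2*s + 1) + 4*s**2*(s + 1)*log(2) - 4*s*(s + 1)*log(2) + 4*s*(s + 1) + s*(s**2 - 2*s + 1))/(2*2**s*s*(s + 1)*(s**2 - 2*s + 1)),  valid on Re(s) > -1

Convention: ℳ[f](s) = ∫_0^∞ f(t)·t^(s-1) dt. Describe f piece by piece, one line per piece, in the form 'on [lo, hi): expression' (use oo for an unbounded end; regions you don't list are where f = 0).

on [0, 1/2): t
on [1/2, 1): log(t)/t
on [1, 2): 3
on [2, 3): 2

split f at 1/2, 1, 2: ℳ[f](s) collects 4 kernel integrals
the [0, 1/2) slice contributes ∫ t·t^(s-1) dt
on [1/2, 1) integrate f = log(t)/t against the kernel
∫ 3·t^(s-1) over [1, 2)
[2, 3) adds the kernel integral of 2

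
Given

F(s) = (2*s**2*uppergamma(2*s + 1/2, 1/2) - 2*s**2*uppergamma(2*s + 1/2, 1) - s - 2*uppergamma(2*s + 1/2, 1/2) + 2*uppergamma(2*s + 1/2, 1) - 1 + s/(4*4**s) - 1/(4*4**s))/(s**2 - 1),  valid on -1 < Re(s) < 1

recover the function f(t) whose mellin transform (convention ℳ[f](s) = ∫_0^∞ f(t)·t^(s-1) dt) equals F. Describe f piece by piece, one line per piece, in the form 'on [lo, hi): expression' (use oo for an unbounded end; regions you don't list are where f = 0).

on [0, 1/4): t
on [1/4, 1): t**(1/4)*exp(-sqrt(t))
on [1, oo): 1/t

peel off the power substitution: t**2 on [0, 1/2); sqrt(t)*exp(-t) on [1/2, 1); t**(-2) on [1, ∞)
remove the shared t-power first: t**(3/2) on [0, 1/2); exp(-t) on [1/2, 1); t**(-5/2) on [1, ∞)
treat the 3 regions marked off by 1/4, 1 separately and sum
segment 0 to 1/4 holds t; add its integral
∫ over [1/4, 1) of t**(1/4)*exp(-sqrt(t))·t^(s-1) joins the sum
segment [1, ∞) carries 1/t; integrate it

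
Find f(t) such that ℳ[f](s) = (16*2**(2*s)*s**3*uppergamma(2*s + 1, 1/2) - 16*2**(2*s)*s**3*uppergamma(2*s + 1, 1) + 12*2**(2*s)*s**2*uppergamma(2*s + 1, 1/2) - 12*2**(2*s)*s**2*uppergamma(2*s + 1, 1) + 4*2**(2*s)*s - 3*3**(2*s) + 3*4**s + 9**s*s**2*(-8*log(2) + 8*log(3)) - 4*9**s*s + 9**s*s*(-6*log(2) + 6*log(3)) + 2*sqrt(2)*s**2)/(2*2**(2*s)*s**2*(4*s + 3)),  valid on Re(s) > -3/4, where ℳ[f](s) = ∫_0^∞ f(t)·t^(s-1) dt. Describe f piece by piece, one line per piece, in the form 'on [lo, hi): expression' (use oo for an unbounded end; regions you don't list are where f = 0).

strip the shared t-power: t**(1/4) on [0, 1/4); exp(-sqrt(t)) on [1/4, 1); log(sqrt(t))/sqrt(t) on [1, 9/4)
peel off the power substitution: sqrt(t) on [0, 1/2); exp(-t) on [1/2, 1); log(t)/t on [1, 3/2)
f breaks at 1/4, 1 into 3 integrals to sum
over [0, 1/4), the kernel integral of t**(3/4) enters the sum
piece [1/4, 1): integrate sqrt(t)*exp(-sqrt(t)) against the kernel
for t in [1, 9/4): the term is ∫ log(sqrt(t))·t^(s-1)

on [0, 1/4): t**(3/4)
on [1/4, 1): sqrt(t)*exp(-sqrt(t))
on [1, 9/4): log(sqrt(t))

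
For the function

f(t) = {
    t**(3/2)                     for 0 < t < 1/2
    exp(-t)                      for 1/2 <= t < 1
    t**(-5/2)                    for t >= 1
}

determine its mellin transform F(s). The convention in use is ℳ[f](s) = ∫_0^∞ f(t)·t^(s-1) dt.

f breaks at 1/2, 1 into 3 integrals to sum
segment 0 to 1/2 holds t**(3/2); add its integral
the [1/2, 1) slice contributes ∫ exp(-t)·t^(s-1) dt
segment [1, ∞) carries t**(-5/2); integrate it

(2*2**s*(2*s - 5)*(2*s + 3)*uppergamma(s, 1/2) - 2*2**s*(2*s - 5)*(2*s + 3)*uppergamma(s, 1) - 4*2**s*(2*s + 3) + sqrt(2)*(2*s - 5))/(2*2**s*(2*s - 5)*(2*s + 3))
  -3/2 < Re(s) < 5/2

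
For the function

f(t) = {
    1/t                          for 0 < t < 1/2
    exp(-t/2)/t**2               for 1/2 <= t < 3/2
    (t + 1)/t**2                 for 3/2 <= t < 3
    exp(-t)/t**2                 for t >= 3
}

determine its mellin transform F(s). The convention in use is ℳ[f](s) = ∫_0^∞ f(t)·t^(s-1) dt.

(9*2**(2*s)*(s - 2)*(s - 1)*uppergamma(s - 2, 1/4) - 9*2**(2*s)*(s - 2)*(s - 1)*uppergamma(s - 2, 3/4) + 36*2**s*(s - 2)*(s - 1)*uppergamma(s - 2, 3) + 40*3**s*(2 - s) - 16*3**s + 16*6**s*(s - 2) + 4*6**s + 72*s - 144)/(36*2**s*(s - 2)*(s - 1))
  Re(s) > 1

peel off the shared t-power: 1 on [0, 1/2); exp(-t/2)/t on [1/2, 3/2); (t + 1)/t on [3/2, 3); …
remove the shared t-power first: t on [0, 1/2); exp(-t/2) on [1/2, 3/2); t + 1 on [3/2, 3); …
along the cuts 1/2, 3/2, 3, ℳ[f](s) splits into 4 integrals
segment [0, 1/2) carries 1/t; integrate it
over [1/2, 3/2), the kernel integral of exp(-t/2)/t**2 enters the sum
∫ (t + 1)/t**2·t^(s-1) over [3/2, 3)
over [3, ∞), the kernel integral of exp(-t)/t**2 enters the sum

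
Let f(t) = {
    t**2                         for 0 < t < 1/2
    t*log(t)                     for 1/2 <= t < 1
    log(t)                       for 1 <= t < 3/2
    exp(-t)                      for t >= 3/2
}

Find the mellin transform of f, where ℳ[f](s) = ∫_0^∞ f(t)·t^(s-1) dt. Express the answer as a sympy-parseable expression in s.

f breaks at 1/2, 1, 3/2 into 4 integrals to sum
∫ t**2·t^(s-1) over [0, 1/2)
over [1/2, 1), the kernel integral of t*log(t) enters the sum
∫ over [1, 3/2) of log(t)·t^(s-1) joins the sum
over [3/2, ∞), the kernel integral of exp(-t) enters the sum

(4*2**s*s**2*(s + 2)*(s**2 + 2*s + 1)*uppergamma(s, 3/2) - 4*2**s*s**2*(s + 2) + 4*2**s*(s + 2)*(s**2 + 2*s + 1) + 3**s*s*(s + 2)*(-4*log(2) + 4*log(3))*(s**2 + 2*s + 1) - 4*3**s*(s + 2)*(s**2 + 2*s + 1) + s**3*(s + 2)*log(4) + s**2*(s + 2)*log(4) + 2*s**2*(s + 2) + s**2*(s**2 + 2*s + 1))/(4*2**s*s**2*(s + 2)*(s**2 + 2*s + 1))
  Re(s) > -2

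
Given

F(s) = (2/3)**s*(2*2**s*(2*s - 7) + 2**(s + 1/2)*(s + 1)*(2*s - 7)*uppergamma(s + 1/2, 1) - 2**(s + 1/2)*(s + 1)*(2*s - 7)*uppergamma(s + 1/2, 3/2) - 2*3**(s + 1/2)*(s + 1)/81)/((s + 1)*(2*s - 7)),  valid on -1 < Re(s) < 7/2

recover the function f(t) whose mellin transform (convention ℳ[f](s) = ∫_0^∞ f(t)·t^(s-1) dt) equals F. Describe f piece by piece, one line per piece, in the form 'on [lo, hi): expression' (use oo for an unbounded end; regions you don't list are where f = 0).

on [0, 4/3): 3*t/2
on [4/3, 2): sqrt(6)*sqrt(t)*exp(-3*t/4)/2
on [2, oo): 8*sqrt(6)/(81*t**(7/2))

invert the common scale on t to get t on [0, 2); sqrt(t)*exp(-t/2) on [2, 3); t**(-7/2) on [3, ∞)
invert the shared t-power to get sqrt(t) on [0, 2); exp(-t/2) on [2, 3); t**(-4) on [3, ∞)
f breaks at 4/3, 2 into 3 integrals to sum
between 0 and 4/3 the integrand is 3*t/2·t^(s-1)
piece [4/3, 2): integrate sqrt(6)*sqrt(t)*exp(-3*t/4)/2 against the kernel
segment [2, ∞) carries 8*sqrt(6)/(81*t**(7/2)); integrate it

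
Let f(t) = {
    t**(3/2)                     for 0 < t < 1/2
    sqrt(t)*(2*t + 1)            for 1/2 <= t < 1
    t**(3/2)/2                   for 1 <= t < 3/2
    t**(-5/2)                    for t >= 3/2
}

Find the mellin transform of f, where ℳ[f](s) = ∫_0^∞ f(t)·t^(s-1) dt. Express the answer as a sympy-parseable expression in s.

strip the shared t-power: t on [0, 1/2); 2*t + 1 on [1/2, 1); t/2 on [1, 3/2); …
integrate the 4 segments split at 1/2, 1, 3/2, then add the results
segment [0, 1/2) carries t**(3/2); integrate it
for t in [1/2, 1): the term is ∫ sqrt(t)*(2*t + 1)·t^(s-1)
segment 1 to 3/2 holds t**(3/2)/2; add its integral
∫ t**(-5/2)·t^(s-1) over [3/2, ∞)

(2160*2**s*s**2 - 3456*2**s*s - 4860*2**s + 196*3**s*sqrt(6)*s**2 - 904*3**s*sqrt(6)*s - 501*3**s*sqrt(6) - 648*sqrt(2)*s**2 + 864*sqrt(2)*s + 1890*sqrt(2))/(108*2**s*(8*s**3 - 4*s**2 - 34*s - 15))
  -3/2 < Re(s) < 5/2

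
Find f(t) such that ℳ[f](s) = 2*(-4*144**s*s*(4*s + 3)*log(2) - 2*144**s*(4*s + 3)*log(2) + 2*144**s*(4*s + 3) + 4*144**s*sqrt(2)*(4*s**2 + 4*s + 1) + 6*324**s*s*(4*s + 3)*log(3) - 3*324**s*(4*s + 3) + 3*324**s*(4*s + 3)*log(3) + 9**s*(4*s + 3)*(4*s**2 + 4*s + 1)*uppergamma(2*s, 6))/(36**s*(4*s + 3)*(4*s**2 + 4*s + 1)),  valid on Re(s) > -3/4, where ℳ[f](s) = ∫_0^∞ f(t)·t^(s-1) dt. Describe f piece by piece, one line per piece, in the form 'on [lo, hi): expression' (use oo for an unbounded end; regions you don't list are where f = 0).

on [0, 4): t**(3/4)
on [4, 9): sqrt(t)*log(sqrt(t))
on [9, oo): exp(-2*sqrt(t))

peel off the power substitution: t**(3/2) on [0, 2); t*log(t) on [2, 3); exp(-2*t) on [3, ∞)
integrate the 3 segments split at 4, 9, then add the results
on [0, 4) integrate f = t**(3/4) against the kernel
segment [4, 9) carries sqrt(t)*log(sqrt(t)); integrate it
∫ exp(-2*sqrt(t))·t^(s-1) over [9, ∞)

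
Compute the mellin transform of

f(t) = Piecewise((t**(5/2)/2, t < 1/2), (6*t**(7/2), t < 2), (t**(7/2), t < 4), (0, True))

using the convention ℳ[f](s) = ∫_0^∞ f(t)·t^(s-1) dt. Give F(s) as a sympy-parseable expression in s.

(2048*2**(2*s)*(2*s + 5) - 6*2**(1/2 - s)*(2*s + 5) + 2**(1/2 - s)*(2*s + 7) + 640*2**(s + 1/2)*(2*s + 5))/(8*(2*s + 5)*(2*s + 7))
  Re(s) > -5/2

cuts at 1/2, 2: linearity sums the 3 kernel integrals
for t in [0, 1/2): the term is ∫ t**(5/2)/2·t^(s-1)
∫ over [1/2, 2) of 6*t**(7/2)·t^(s-1) joins the sum
between 2 and 4 the integrand is t**(7/2)·t^(s-1)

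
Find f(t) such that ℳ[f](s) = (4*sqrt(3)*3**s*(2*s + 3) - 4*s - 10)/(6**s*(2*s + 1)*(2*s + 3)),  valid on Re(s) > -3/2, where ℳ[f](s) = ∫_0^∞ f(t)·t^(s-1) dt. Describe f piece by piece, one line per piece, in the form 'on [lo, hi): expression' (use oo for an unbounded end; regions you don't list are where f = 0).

reversing the common scale on t: 2*sqrt(2)*t**(3/2) on [0, 1/2); 2*sqrt(2)*sqrt(t) on [1/2, 3/2)
peel off the common scale on t: t**(3/2) on [0, 1); 2*sqrt(t) on [1, 3)
decompose at 1/6; ℳ[f](s) sums the 2 pieces' integrals
the [0, 1/6) slice contributes ∫ 6*sqrt(6)*t**(3/2)·t^(s-1) dt
segment [1/6, 1/2) carries 2*sqrt(6)*sqrt(t); integrate it

on [0, 1/6): 6*sqrt(6)*t**(3/2)
on [1/6, 1/2): 2*sqrt(6)*sqrt(t)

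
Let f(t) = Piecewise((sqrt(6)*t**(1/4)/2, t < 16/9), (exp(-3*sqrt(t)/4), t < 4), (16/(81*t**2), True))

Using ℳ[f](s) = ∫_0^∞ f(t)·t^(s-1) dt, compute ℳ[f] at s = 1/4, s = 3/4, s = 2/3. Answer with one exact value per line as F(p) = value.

strip the power substitution: sqrt(6)*sqrt(t)/2 on [0, 4/3); exp(-3*t/4) on [4/3, 2); 16/(81*t**4) on [2, ∞)
strip the common scale on t: sqrt(t) on [0, 2); exp(-t/2) on [2, 3); t**(-4) on [3, ∞)
treat the 3 regions marked off by 16/9, 4 separately and sum
the [0, 16/9) slice contributes ∫ sqrt(6)*t**(1/4)/2·t^(s-1) dt
[16/9, 4) adds the kernel integral of exp(-3*sqrt(t)/4)
segment [4, ∞) carries 16/(81*t**2); integrate it

F(1/4) = -4*sqrt(3)*sqrt(pi)*erfc(sqrt(6)/2)/3 + 4*sqrt(2)/567 + 4*sqrt(3)*sqrt(pi)*erfc(1)/3 + 4*sqrt(6)/3
F(3/4) = -8*sqrt(2)*exp(-3/2)/3 - 8*sqrt(3)*sqrt(pi)*erfc(sqrt(6)/2)/9 + 8*sqrt(2)/405 + 8*sqrt(3)*sqrt(pi)*erfc(1)/9 + 16*sqrt(3)*exp(-1)/9 + 8*sqrt(6)/9
F(2/3) = -8*6**(2/3)*uppergamma(4/3, 3/2)/9 + 2**(1/3)/54 + 8*6**(2/3)*uppergamma(4/3, 1)/9 + 32*2**(1/6)*3**(2/3)/33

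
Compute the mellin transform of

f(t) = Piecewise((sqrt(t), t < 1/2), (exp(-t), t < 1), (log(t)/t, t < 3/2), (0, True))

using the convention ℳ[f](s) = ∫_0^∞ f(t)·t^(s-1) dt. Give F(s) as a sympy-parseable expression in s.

slice at 1/2, 1, transform all 3 pieces, and sum them
piece [0, 1/2): integrate sqrt(t) against the kernel
[1/2, 1) adds the kernel integral of exp(-t)
segment [1, 3/2) carries log(t)/t; integrate it

(3*2**s*(2*s + 1)*(s**2 - 2*s + 1)*uppergamma(s, 1/2) - 3*2**s*(2*s + 1)*(s**2 - 2*s + 1)*uppergamma(s, 1) + 3*2**s*(2*s + 1) + 3**s*s*(2*s + 1)*(-2*log(2) + 2*log(3)) - 2*3**s*(2*s + 1) + 3**s*(2*s + 1)*(-2*log(3) + 2*log(2)) + 3*sqrt(2)*(s**2 - 2*s + 1))/(3*2**s*(2*s + 1)*(s**2 - 2*s + 1))
  Re(s) > -1/2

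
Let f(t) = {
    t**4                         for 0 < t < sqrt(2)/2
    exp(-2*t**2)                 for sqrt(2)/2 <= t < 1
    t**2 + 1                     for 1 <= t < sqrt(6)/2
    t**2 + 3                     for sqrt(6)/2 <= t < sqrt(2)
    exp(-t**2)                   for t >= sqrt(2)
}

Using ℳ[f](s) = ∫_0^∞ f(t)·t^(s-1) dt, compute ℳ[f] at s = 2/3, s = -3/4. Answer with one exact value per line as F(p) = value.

F(2/3) = 2**(2/3)*(-168*3**(1/3) - 105*2**(1/3) - 28*uppergamma(1/3, 2) + 28*2**(1/3)*uppergamma(1/3, 2) + 3 + 28*uppergamma(1/3, 1) + 294*2**(2/3))/112
F(-3/4) = 2**(3/8)*(-2808*2**(1/4) - 1170*uppergamma(-3/8, 2) + 585*2**(5/8)*uppergamma(-3/8, 2) + 180 + 1170*uppergamma(-3/8, 1) + 624*2**(5/8) + 2080*3**(5/8))/2340

remove the power substitution first: t**2 on [0, 1/2); exp(-2*t) on [1/2, 1); t + 1 on [1, 3/2); …
slice at sqrt(2)/2, 1, sqrt(6)/2, sqrt(2), transform all 5 pieces, and sum them
∫ over [0, sqrt(2)/2) of t**4·t^(s-1) joins the sum
∫ exp(-2*t**2)·t^(s-1) over [sqrt(2)/2, 1)
∫ (t**2 + 1)·t^(s-1) over [1, sqrt(6)/2)
between sqrt(6)/2 and sqrt(2) the integrand is (t**2 + 3)·t^(s-1)
on [sqrt(2), ∞): add ∫ exp(-t**2)·t^(s-1) dt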